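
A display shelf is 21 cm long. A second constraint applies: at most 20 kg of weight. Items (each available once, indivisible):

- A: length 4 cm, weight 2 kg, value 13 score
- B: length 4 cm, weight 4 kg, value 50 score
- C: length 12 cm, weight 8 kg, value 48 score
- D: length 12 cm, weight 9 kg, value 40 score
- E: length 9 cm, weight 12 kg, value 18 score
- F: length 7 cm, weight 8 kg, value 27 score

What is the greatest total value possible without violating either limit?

Feasible sets respecting both limits:
- A+B+C: length 20, weight 14, value 111
- A+B+D: length 20, weight 15, value 103
- B+C: length 16, weight 12, value 98
- B+D: length 16, weight 13, value 90
Best: 111 score.

111 score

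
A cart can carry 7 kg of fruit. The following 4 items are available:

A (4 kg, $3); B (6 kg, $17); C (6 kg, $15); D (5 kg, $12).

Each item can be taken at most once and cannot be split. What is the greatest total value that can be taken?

$17

Check high-value combinations within 7 kg:
- B: weight 6, value 17
- C: weight 6, value 15
- D: weight 5, value 12
Best: $17.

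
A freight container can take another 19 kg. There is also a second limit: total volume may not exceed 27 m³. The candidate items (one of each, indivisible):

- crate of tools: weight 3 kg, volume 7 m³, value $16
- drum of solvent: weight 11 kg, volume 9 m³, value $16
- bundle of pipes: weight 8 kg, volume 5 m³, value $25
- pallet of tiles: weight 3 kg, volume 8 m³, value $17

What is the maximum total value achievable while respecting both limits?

Feasible sets respecting both limits:
- crate of tools+bundle of pipes+pallet of tiles: weight 14, volume 20, value 58
- crate of tools+drum of solvent+pallet of tiles: weight 17, volume 24, value 49
- bundle of pipes+pallet of tiles: weight 11, volume 13, value 42
- crate of tools+bundle of pipes: weight 11, volume 12, value 41
Best: $58.

$58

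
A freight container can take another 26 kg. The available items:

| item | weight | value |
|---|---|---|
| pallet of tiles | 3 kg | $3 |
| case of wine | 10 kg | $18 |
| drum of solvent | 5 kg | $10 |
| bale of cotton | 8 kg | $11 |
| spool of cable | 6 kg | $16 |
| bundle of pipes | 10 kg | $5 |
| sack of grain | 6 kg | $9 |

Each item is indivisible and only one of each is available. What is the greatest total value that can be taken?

$47

Check high-value combinations within 26 kg:
- pallet of tiles+case of wine+drum of solvent+spool of cable: weight 3+10+5+6=24, value 3+18+10+16=47
- pallet of tiles+case of wine+spool of cable+sack of grain: weight 3+10+6+6=25, value 3+18+16+9=46
- drum of solvent+bale of cotton+spool of cable+sack of grain: weight 5+8+6+6=25, value 10+11+16+9=46
Best: $47.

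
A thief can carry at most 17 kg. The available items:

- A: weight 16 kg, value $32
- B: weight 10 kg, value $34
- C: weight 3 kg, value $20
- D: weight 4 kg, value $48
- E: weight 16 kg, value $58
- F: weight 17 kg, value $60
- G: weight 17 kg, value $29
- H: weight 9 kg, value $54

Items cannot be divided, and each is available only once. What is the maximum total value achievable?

$122

This is a 0/1 knapsack; check combinations near the capacity.
- C+D+H: weight 3+4+9=16, value 20+48+54=122
- D+H: weight 4+9=13, value 48+54=102
- B+C+D: weight 10+3+4=17, value 34+20+48=102
Best: $122.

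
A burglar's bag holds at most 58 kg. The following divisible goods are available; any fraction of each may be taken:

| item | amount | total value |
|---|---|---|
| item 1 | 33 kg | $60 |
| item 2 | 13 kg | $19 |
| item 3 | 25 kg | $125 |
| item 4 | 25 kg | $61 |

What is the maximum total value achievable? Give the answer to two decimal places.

Take in order of value per unit:
- item 3 (125/25 per unit): all 25 → value 125, running total 125.00
- item 4 (61/25 per unit): all 25 → value 61, running total 186.00
- item 1 (60/33 per unit): 8 of 33 → value 8×60/33 = 14.5455, running total 200.55
Total 200.55.

200.55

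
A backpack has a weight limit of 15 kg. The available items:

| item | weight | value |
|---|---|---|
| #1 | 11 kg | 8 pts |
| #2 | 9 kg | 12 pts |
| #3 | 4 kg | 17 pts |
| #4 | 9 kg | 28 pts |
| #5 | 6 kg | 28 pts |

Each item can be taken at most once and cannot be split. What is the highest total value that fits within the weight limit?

Check high-value combinations within 15 kg:
- #4+#5: weight 9+6=15, value 28+28=56
- #3+#5: weight 4+6=10, value 17+28=45
- #3+#4: weight 4+9=13, value 17+28=45
- #2+#5: weight 9+6=15, value 12+28=40
Best: 56 pts.

56 pts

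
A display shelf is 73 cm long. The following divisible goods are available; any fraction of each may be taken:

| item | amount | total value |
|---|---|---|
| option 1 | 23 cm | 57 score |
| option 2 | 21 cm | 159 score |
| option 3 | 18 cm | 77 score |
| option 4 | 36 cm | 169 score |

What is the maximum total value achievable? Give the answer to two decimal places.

396.44

Take in order of value per unit:
- option 2 (159/21 per unit): all 21 → value 159, running total 159.00
- option 4 (169/36 per unit): all 36 → value 169, running total 328.00
- option 3 (77/18 per unit): 16 of 18 → value 16×77/18 = 68.4444, running total 396.44
Total 396.44.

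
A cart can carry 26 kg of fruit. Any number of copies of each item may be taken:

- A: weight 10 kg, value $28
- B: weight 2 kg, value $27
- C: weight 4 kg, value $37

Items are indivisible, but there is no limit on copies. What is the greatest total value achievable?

Best value-per-unit is B at 27/2, and filling with it alone uses weight 13×2=26. No mix of the others beats 13×27 = 351.

$351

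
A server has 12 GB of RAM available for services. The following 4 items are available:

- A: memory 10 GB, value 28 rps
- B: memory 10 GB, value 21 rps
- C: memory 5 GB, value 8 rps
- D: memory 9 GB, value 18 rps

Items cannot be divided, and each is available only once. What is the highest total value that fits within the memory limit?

This is a 0/1 knapsack; check combinations near the capacity.
- A: memory 10, value 28
- B: memory 10, value 21
- D: memory 9, value 18
- C: memory 5, value 8
Best: 28 rps.

28 rps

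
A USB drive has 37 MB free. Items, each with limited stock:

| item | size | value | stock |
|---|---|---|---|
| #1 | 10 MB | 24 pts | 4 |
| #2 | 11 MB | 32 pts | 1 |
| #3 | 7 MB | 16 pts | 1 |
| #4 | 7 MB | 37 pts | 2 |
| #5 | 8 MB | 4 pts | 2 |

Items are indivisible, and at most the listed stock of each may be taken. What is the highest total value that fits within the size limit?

Best selections within size 37 and stock limits:
- 1×#1 + 1×#2 + 2×#4: size 35, value 130
- 1×#2 + 1×#3 + 2×#4: size 32, value 122
- 2×#1 + 2×#4: size 34, value 122
- 1×#1 + 1×#3 + 2×#4: size 31, value 114
Best: 130 pts.

130 pts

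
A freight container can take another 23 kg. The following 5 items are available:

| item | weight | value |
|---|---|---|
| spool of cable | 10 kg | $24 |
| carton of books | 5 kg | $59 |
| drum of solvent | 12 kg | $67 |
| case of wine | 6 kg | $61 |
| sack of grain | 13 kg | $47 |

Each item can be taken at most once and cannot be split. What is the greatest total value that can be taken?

This is a 0/1 knapsack; check combinations near the capacity.
- carton of books+drum of solvent+case of wine: weight 5+12+6=23, value 59+67+61=187
- spool of cable+carton of books+case of wine: weight 10+5+6=21, value 24+59+61=144
- drum of solvent+case of wine: weight 12+6=18, value 67+61=128
- carton of books+drum of solvent: weight 5+12=17, value 59+67=126
- carton of books+case of wine: weight 5+6=11, value 59+61=120
Best: $187.

$187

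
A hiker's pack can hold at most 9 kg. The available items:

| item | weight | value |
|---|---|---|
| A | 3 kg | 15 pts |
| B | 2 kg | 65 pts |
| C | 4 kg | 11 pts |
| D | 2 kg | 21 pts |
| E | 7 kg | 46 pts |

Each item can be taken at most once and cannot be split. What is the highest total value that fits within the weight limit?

Check high-value combinations within 9 kg:
- B+E: weight 2+7=9, value 65+46=111
- A+B+D: weight 3+2+2=7, value 15+65+21=101
- B+C+D: weight 2+4+2=8, value 65+11+21=97
Best: 111 pts.

111 pts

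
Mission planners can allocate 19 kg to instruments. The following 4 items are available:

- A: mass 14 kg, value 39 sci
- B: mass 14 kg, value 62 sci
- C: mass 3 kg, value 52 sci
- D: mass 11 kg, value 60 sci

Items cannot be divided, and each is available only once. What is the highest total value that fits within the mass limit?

114 sci

This is a 0/1 knapsack; check combinations near the capacity.
- B+C: mass 14+3=17, value 62+52=114
- C+D: mass 3+11=14, value 52+60=112
- A+C: mass 14+3=17, value 39+52=91
Best: 114 sci.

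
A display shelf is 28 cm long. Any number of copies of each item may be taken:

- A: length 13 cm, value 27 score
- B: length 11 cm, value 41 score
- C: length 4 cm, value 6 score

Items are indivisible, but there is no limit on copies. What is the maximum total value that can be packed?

88 score

Best value-per-unit is B at 41/11; filling with it alone gives 2×41 = 82.
Optimal mix: 2×B + 1×C → length 26, value 88.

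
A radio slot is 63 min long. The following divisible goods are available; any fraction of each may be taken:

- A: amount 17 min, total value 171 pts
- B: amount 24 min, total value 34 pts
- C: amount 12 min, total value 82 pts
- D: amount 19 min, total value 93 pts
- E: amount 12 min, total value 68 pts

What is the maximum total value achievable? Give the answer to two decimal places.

Take in order of value per unit:
- A (171/17 per unit): all 17 → value 171, running total 171.00
- C (82/12 per unit): all 12 → value 82, running total 253.00
- E (68/12 per unit): all 12 → value 68, running total 321.00
- D (93/19 per unit): all 19 → value 93, running total 414.00
- B (34/24 per unit): 3 of 24 → value 3×34/24 = 4.2500, running total 418.25
Total 418.25.

418.25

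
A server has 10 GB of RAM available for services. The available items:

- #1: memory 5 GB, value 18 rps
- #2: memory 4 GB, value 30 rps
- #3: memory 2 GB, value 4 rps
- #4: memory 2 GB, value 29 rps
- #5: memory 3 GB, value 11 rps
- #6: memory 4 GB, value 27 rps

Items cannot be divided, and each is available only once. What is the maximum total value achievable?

86 rps

Check high-value combinations within 10 GB:
- #2+#4+#6: memory 4+2+4=10, value 30+29+27=86
- #2+#4+#5: memory 4+2+3=9, value 30+29+11=70
- #4+#5+#6: memory 2+3+4=9, value 29+11+27=67
Best: 86 rps.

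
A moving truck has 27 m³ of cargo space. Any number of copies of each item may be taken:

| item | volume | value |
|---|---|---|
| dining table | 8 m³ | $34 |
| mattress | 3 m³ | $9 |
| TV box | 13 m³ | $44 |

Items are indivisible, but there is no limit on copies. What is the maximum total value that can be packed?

Best value-per-unit is dining table at 34/8; filling with it alone gives 3×34 = 102.
Optimal mix: 3×dining table + 1×mattress → volume 27, value 111.

$111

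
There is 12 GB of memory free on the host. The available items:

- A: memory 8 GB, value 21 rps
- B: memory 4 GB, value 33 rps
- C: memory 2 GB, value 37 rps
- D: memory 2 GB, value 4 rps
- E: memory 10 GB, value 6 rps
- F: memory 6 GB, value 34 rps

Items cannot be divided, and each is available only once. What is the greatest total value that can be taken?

104 rps

Check high-value combinations within 12 GB:
- B+C+F: memory 4+2+6=12, value 33+37+34=104
- C+D+F: memory 2+2+6=10, value 37+4+34=75
- B+C+D: memory 4+2+2=8, value 33+37+4=74
Best: 104 rps.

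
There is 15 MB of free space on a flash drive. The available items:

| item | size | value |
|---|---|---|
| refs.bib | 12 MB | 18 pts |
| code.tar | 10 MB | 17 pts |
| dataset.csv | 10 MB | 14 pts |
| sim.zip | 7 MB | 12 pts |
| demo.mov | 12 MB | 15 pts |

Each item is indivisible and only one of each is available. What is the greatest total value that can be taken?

18 pts

Check high-value combinations within 15 MB:
- refs.bib: size 12, value 18
- code.tar: size 10, value 17
- demo.mov: size 12, value 15
- dataset.csv: size 10, value 14
Best: 18 pts.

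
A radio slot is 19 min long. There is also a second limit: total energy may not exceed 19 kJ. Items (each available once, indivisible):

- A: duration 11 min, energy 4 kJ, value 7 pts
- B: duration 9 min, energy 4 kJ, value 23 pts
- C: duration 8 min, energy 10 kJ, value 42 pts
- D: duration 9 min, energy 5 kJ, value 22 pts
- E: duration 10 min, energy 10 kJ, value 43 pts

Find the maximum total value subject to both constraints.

Feasible sets respecting both limits:
- B+E: duration 19, energy 14, value 66
- B+C: duration 17, energy 14, value 65
- D+E: duration 19, energy 15, value 65
- C+D: duration 17, energy 15, value 64
Best: 66 pts.

66 pts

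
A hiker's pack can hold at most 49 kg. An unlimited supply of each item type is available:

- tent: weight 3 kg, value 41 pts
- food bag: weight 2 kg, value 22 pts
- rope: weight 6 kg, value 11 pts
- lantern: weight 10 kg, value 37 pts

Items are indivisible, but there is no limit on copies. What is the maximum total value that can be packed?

Best value-per-unit is tent at 41/3; filling with it alone gives 16×41 = 656.
Optimal mix: 15×tent + 2×food bag → weight 49, value 659.

659 pts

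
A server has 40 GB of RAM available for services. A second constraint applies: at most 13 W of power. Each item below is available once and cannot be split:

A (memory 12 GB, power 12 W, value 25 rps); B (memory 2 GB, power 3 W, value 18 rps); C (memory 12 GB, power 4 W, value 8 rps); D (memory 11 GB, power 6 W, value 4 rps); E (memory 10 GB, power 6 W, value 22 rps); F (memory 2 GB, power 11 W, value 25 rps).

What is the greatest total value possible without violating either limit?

48 rps

Feasible sets respecting both limits:
- B+C+E: memory 24, power 13, value 48
- B+E: memory 12, power 9, value 40
- B+C+D: memory 25, power 13, value 30
Best: 48 rps.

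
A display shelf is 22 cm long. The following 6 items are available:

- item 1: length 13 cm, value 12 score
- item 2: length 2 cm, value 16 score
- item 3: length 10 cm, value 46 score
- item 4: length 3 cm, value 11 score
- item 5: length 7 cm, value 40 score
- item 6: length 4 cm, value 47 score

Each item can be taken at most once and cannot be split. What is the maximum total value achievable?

133 score

Check high-value combinations within 22 cm:
- item 3+item 5+item 6: length 10+7+4=21, value 46+40+47=133
- item 2+item 3+item 4+item 6: length 2+10+3+4=19, value 16+46+11+47=120
- item 2+item 4+item 5+item 6: length 2+3+7+4=16, value 16+11+40+47=114
- item 2+item 3+item 4+item 5: length 2+10+3+7=22, value 16+46+11+40=113
Best: 133 score.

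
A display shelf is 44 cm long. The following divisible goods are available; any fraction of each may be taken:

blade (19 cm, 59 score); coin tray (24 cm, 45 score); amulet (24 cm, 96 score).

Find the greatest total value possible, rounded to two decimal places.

156.88

Take in order of value per unit:
- amulet (96/24 per unit): all 24 → value 96, running total 96.00
- blade (59/19 per unit): all 19 → value 59, running total 155.00
- coin tray (45/24 per unit): 1 of 24 → value 1×45/24 = 1.8750, running total 156.88
Total 156.88.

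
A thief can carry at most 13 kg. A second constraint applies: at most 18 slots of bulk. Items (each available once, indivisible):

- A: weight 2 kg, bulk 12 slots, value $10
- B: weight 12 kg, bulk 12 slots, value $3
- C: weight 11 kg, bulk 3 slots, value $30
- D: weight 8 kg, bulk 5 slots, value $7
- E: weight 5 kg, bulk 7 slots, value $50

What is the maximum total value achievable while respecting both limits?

Feasible sets respecting both limits:
- D+E: weight 13, bulk 12, value 57
- E: weight 5, bulk 7, value 50
- A+C: weight 13, bulk 15, value 40
Best: $57.

$57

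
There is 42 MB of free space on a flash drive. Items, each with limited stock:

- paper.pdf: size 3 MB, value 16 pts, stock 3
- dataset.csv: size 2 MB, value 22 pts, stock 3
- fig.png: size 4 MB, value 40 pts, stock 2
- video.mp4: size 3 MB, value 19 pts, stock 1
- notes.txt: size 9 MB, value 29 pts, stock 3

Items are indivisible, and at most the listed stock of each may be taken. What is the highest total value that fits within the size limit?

Top feasible selections:
- 2×paper.pdf + 3×dataset.csv + 2×fig.png + 1×video.mp4 + 2×notes.txt: size 41, value 255
- 3×paper.pdf + 3×dataset.csv + 2×fig.png + 2×notes.txt: size 41, value 252
- 3×paper.pdf + 2×dataset.csv + 2×fig.png + 1×video.mp4 + 2×notes.txt: size 42, value 249
- 3×paper.pdf + 3×dataset.csv + 2×fig.png + 1×video.mp4 + 1×notes.txt: size 35, value 242
Best: 255 pts.

255 pts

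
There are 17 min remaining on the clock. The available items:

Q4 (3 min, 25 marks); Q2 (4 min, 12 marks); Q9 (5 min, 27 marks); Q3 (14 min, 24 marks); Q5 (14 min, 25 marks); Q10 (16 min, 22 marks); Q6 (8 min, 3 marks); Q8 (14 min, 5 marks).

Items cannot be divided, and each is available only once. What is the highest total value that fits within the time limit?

Check high-value combinations within 17 min:
- Q4+Q2+Q9: time 3+4+5=12, value 25+12+27=64
- Q4+Q9+Q6: time 3+5+8=16, value 25+27+3=55
- Q4+Q9: time 3+5=8, value 25+27=52
Best: 64 marks.

64 marks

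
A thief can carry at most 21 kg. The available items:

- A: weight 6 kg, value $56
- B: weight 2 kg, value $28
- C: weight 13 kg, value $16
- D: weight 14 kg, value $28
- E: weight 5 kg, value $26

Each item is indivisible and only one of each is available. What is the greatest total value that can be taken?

$110

Check high-value combinations within 21 kg:
- A+B+E: weight 6+2+5=13, value 56+28+26=110
- A+B+C: weight 6+2+13=21, value 56+28+16=100
- A+B: weight 6+2=8, value 56+28=84
- A+D: weight 6+14=20, value 56+28=84
- A+E: weight 6+5=11, value 56+26=82
Best: $110.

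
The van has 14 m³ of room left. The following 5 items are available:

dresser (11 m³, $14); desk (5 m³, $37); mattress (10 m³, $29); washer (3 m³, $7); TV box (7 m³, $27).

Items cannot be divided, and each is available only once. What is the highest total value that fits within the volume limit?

$64

This is a 0/1 knapsack; check combinations near the capacity.
- desk+TV box: volume 5+7=12, value 37+27=64
- desk+washer: volume 5+3=8, value 37+7=44
- desk: volume 5, value 37
- mattress+washer: volume 10+3=13, value 29+7=36
- washer+TV box: volume 3+7=10, value 7+27=34
Best: $64.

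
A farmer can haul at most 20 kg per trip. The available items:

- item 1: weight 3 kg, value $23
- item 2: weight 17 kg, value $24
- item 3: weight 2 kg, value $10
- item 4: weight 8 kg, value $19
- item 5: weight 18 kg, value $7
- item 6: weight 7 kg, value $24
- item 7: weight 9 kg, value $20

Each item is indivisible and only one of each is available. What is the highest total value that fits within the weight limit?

$76

Check high-value combinations within 20 kg:
- item 1+item 3+item 4+item 6: weight 3+2+8+7=20, value 23+10+19+24=76
- item 1+item 6+item 7: weight 3+7+9=19, value 23+24+20=67
- item 1+item 4+item 6: weight 3+8+7=18, value 23+19+24=66
- item 1+item 4+item 7: weight 3+8+9=20, value 23+19+20=62
- item 1+item 3+item 6: weight 3+2+7=12, value 23+10+24=57
Best: $76.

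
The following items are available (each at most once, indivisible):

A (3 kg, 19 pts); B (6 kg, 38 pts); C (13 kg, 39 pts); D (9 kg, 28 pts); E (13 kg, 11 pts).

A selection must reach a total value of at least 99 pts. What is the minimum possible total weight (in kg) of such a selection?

28

Subsets with value ≥ 99, sorted by total weight:
- B+C+D: weight 28, value 105
- A+B+C+D: weight 31, value 124
- A+B+C+E: weight 35, value 107
- B+C+D+E: weight 41, value 116
Minimum weight: 28 kg.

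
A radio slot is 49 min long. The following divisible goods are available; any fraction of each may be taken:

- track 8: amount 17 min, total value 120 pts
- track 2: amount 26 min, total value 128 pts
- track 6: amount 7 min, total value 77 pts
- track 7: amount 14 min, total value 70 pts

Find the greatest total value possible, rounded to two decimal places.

Take in order of value per unit:
- track 6 (77/7 per unit): all 7 → value 77, running total 77.00
- track 8 (120/17 per unit): all 17 → value 120, running total 197.00
- track 7 (70/14 per unit): all 14 → value 70, running total 267.00
- track 2 (128/26 per unit): 11 of 26 → value 11×128/26 = 54.1538, running total 321.15
Total 321.15.

321.15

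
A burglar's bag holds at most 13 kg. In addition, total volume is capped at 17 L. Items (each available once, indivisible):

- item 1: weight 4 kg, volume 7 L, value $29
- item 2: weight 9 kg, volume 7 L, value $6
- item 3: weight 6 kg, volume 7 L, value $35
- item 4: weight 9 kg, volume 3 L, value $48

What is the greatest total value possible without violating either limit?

Feasible sets respecting both limits:
- item 1+item 4: weight 13, volume 10, value 77
- item 1+item 3: weight 10, volume 14, value 64
- item 4: weight 9, volume 3, value 48
- item 1+item 2: weight 13, volume 14, value 35
Best: $77.

$77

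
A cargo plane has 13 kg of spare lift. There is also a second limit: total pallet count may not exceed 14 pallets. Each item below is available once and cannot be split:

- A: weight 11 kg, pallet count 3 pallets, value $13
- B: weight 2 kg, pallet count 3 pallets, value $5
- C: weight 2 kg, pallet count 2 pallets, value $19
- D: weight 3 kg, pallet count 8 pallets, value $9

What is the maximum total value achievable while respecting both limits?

Feasible sets respecting both limits:
- B+C+D: weight 7, pallet count 13, value 33
- A+C: weight 13, pallet count 5, value 32
- C+D: weight 5, pallet count 10, value 28
Best: $33.

$33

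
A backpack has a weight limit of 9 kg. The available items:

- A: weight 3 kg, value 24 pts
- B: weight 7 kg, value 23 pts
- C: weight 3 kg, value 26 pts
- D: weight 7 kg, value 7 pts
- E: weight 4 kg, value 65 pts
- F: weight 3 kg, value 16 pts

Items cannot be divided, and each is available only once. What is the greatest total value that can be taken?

91 pts

Check high-value combinations within 9 kg:
- C+E: weight 3+4=7, value 26+65=91
- A+E: weight 3+4=7, value 24+65=89
- E+F: weight 4+3=7, value 65+16=81
- A+C+F: weight 3+3+3=9, value 24+26+16=66
Best: 91 pts.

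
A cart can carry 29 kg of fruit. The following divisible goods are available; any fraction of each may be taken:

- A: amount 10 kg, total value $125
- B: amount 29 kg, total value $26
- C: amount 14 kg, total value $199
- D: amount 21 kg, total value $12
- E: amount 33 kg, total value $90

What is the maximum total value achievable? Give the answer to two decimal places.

337.64

Take in order of value per unit:
- C (199/14 per unit): all 14 → value 199, running total 199.00
- A (125/10 per unit): all 10 → value 125, running total 324.00
- E (90/33 per unit): 5 of 33 → value 5×90/33 = 13.6364, running total 337.64
Total 337.64.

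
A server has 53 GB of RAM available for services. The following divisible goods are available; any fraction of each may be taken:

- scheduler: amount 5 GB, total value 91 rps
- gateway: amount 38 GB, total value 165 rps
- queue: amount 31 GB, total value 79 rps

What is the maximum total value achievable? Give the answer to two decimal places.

281.48

Take in order of value per unit:
- scheduler (91/5 per unit): all 5 → value 91, running total 91.00
- gateway (165/38 per unit): all 38 → value 165, running total 256.00
- queue (79/31 per unit): 10 of 31 → value 10×79/31 = 25.4839, running total 281.48
Total 281.48.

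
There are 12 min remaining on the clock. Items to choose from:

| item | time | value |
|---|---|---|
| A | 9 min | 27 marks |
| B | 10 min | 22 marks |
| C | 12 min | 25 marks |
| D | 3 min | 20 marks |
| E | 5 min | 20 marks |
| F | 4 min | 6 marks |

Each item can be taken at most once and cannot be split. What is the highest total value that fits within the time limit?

Check high-value combinations within 12 min:
- A+D: time 9+3=12, value 27+20=47
- D+E+F: time 3+5+4=12, value 20+20+6=46
- D+E: time 3+5=8, value 20+20=40
- A: time 9, value 27
- D+F: time 3+4=7, value 20+6=26
Best: 47 marks.

47 marks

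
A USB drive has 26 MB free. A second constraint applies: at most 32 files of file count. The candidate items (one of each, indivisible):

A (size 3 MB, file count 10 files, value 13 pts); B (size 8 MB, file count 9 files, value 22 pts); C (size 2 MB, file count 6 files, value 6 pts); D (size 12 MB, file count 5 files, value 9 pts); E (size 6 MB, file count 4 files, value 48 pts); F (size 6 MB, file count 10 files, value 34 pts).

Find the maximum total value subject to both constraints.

Feasible sets respecting both limits:
- B+C+E+F: size 22, file count 29, value 110
- B+E+F: size 20, file count 23, value 104
- A+C+E+F: size 17, file count 30, value 101
- C+D+E+F: size 26, file count 25, value 97
Best: 110 pts.

110 pts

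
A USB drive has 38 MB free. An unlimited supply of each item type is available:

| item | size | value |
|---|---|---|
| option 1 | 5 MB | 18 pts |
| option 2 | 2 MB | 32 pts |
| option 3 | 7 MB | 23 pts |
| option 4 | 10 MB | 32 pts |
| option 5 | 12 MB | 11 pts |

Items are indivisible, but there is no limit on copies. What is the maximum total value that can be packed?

Best value-per-unit is option 2 at 32/2, and filling with it alone uses size 19×2=38. No mix of the others beats 19×32 = 608.

608 pts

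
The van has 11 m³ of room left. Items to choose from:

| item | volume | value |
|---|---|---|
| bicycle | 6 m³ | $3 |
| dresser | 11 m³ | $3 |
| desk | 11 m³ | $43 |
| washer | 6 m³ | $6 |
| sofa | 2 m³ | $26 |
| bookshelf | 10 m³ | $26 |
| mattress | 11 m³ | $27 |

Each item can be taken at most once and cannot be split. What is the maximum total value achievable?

Check high-value combinations within 11 m³:
- desk: volume 11, value 43
- washer+sofa: volume 6+2=8, value 6+26=32
- bicycle+sofa: volume 6+2=8, value 3+26=29
- mattress: volume 11, value 27
- sofa: volume 2, value 26
Best: $43.

$43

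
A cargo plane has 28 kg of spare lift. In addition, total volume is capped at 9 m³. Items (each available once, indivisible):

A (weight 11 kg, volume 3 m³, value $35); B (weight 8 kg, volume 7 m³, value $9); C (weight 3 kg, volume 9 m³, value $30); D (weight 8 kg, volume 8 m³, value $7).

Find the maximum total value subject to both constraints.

Feasible sets respecting both limits:
- A: weight 11, volume 3, value 35
- C: weight 3, volume 9, value 30
- B: weight 8, volume 7, value 9
Best: $35.

$35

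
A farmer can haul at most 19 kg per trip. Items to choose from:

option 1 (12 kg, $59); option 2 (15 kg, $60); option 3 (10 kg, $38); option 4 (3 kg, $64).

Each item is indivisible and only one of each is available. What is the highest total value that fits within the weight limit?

$124

Check high-value combinations within 19 kg:
- option 2+option 4: weight 15+3=18, value 60+64=124
- option 1+option 4: weight 12+3=15, value 59+64=123
- option 3+option 4: weight 10+3=13, value 38+64=102
Best: $124.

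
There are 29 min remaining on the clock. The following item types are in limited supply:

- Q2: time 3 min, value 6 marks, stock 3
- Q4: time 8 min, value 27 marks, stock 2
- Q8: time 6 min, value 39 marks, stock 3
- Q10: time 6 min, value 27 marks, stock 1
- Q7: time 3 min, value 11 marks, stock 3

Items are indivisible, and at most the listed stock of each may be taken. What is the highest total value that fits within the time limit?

Best selections within time 29 and stock limits:
- 3×Q8 + 1×Q10 + 1×Q7: time 27, value 155
- 1×Q4 + 3×Q8 + 1×Q7: time 29, value 155
- 3×Q8 + 3×Q7: time 27, value 150
- 1×Q2 + 3×Q8 + 1×Q10: time 27, value 150
Best: 155 marks.

155 marks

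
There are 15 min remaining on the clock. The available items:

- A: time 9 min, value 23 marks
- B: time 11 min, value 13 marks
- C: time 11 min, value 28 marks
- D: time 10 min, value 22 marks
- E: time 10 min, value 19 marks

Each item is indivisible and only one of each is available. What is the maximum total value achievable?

Check high-value combinations within 15 min:
- C: time 11, value 28
- A: time 9, value 23
- D: time 10, value 22
Best: 28 marks.

28 marks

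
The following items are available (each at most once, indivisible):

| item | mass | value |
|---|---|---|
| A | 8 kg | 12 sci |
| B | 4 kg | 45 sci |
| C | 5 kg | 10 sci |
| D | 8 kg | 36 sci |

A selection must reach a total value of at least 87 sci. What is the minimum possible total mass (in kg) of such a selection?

Subsets with value ≥ 87, sorted by total mass:
- B+C+D: mass 17, value 91
- A+B+D: mass 20, value 93
- A+B+C+D: mass 25, value 103
Minimum mass: 17 kg.

17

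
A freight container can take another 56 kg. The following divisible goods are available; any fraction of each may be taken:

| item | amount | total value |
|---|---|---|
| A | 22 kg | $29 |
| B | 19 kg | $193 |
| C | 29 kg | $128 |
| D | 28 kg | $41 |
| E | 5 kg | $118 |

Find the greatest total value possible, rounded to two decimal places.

Take in order of value per unit:
- E (118/5 per unit): all 5 → value 118, running total 118.00
- B (193/19 per unit): all 19 → value 193, running total 311.00
- C (128/29 per unit): all 29 → value 128, running total 439.00
- D (41/28 per unit): 3 of 28 → value 3×41/28 = 4.3929, running total 443.39
Total 443.39.

443.39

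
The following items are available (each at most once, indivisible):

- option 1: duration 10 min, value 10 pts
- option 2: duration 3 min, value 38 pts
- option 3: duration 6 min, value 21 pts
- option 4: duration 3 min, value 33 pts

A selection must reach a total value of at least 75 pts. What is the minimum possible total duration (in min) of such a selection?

Subsets with value ≥ 75, sorted by total duration:
- option 2+option 3+option 4: duration 12, value 92
- option 1+option 2+option 4: duration 16, value 81
- option 1+option 2+option 3+option 4: duration 22, value 102
Minimum duration: 12 min.

12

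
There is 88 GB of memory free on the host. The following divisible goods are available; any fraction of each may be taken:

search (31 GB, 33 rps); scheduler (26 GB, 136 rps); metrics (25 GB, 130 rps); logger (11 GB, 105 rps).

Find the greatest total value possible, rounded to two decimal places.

398.68

Take in order of value per unit:
- logger (105/11 per unit): all 11 → value 105, running total 105.00
- scheduler (136/26 per unit): all 26 → value 136, running total 241.00
- metrics (130/25 per unit): all 25 → value 130, running total 371.00
- search (33/31 per unit): 26 of 31 → value 26×33/31 = 27.6774, running total 398.68
Total 398.68.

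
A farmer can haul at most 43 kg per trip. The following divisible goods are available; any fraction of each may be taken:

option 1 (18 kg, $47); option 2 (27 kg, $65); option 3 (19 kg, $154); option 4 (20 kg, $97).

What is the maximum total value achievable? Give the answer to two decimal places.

261.44

Take in order of value per unit:
- option 3 (154/19 per unit): all 19 → value 154, running total 154.00
- option 4 (97/20 per unit): all 20 → value 97, running total 251.00
- option 1 (47/18 per unit): 4 of 18 → value 4×47/18 = 10.4444, running total 261.44
Total 261.44.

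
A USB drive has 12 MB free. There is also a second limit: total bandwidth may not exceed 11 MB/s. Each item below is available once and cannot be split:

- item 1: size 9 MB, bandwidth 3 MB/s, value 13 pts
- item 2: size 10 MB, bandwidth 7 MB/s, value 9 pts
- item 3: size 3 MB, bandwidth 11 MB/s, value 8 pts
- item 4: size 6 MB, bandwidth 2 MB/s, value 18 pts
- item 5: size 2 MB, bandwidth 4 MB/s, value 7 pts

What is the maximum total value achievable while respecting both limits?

Feasible sets respecting both limits:
- item 4+item 5: size 8, bandwidth 6, value 25
- item 1+item 5: size 11, bandwidth 7, value 20
- item 4: size 6, bandwidth 2, value 18
Best: 25 pts.

25 pts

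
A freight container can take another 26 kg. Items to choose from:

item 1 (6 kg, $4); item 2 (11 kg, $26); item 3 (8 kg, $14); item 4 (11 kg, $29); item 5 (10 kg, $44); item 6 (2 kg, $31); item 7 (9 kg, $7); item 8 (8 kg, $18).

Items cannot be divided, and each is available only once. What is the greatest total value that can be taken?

$104

Check high-value combinations within 26 kg:
- item 4+item 5+item 6: weight 11+10+2=23, value 29+44+31=104
- item 2+item 5+item 6: weight 11+10+2=23, value 26+44+31=101
- item 1+item 5+item 6+item 8: weight 6+10+2+8=26, value 4+44+31+18=97
- item 5+item 6+item 8: weight 10+2+8=20, value 44+31+18=93
Best: $104.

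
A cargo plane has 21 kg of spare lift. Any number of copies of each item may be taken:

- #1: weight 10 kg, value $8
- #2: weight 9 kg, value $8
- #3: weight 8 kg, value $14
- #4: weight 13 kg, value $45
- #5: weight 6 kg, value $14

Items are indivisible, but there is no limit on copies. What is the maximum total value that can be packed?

$59

Best value-per-unit is #4 at 45/13; filling with it alone gives 1×45 = 45.
Optimal mix: 1×#3 + 1×#4 → weight 21, value 59.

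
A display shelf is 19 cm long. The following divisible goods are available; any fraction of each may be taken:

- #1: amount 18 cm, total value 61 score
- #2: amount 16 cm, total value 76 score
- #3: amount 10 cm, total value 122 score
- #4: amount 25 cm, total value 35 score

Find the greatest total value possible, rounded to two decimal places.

Take in order of value per unit:
- #3 (122/10 per unit): all 10 → value 122, running total 122.00
- #2 (76/16 per unit): 9 of 16 → value 9×76/16 = 42.7500, running total 164.75
Total 164.75.

164.75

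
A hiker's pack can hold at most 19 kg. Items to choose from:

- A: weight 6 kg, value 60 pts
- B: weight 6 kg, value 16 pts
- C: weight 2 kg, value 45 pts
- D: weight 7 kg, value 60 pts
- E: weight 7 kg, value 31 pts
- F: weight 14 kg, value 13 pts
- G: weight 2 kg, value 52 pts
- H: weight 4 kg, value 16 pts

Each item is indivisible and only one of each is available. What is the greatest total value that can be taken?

This is a 0/1 knapsack; check combinations near the capacity.
- A+C+D+G: weight 6+2+7+2=17, value 60+45+60+52=217
- A+C+E+G: weight 6+2+7+2=17, value 60+45+31+52=188
- C+D+E+G: weight 2+7+7+2=18, value 45+60+31+52=188
- A+D+G+H: weight 6+7+2+4=19, value 60+60+52+16=188
Best: 217 pts.

217 pts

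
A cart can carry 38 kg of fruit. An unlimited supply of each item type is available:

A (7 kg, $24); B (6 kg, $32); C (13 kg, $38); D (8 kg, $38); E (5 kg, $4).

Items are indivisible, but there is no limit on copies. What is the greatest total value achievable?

$198

Best value-per-unit is B at 32/6; filling with it alone gives 6×32 = 192.
Optimal mix: 5×B + 1×D → weight 38, value 198.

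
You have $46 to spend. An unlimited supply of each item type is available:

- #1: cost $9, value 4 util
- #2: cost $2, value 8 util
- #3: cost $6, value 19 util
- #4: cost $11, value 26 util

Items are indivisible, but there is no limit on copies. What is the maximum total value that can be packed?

184 util

Best value-per-unit is #2 at 8/2, and filling with it alone uses cost 23×2=46. No mix of the others beats 23×8 = 184.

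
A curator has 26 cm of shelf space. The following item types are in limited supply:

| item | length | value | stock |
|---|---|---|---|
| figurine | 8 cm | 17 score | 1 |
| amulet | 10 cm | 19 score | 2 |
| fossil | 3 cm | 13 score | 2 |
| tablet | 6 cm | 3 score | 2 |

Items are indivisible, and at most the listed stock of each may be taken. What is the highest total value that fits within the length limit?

64 score

Best selections within length 26 and stock limits:
- 2×amulet + 2×fossil: length 26, value 64
- 1×figurine + 1×amulet + 2×fossil: length 24, value 62
- 2×amulet + 1×fossil: length 23, value 51
Best: 64 score.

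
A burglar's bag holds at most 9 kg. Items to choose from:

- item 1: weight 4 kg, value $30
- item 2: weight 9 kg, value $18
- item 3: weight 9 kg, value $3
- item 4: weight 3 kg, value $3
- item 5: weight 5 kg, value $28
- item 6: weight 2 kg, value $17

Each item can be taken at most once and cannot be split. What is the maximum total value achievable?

$58

Check high-value combinations within 9 kg:
- item 1+item 5: weight 4+5=9, value 30+28=58
- item 1+item 4+item 6: weight 4+3+2=9, value 30+3+17=50
- item 1+item 6: weight 4+2=6, value 30+17=47
Best: $58.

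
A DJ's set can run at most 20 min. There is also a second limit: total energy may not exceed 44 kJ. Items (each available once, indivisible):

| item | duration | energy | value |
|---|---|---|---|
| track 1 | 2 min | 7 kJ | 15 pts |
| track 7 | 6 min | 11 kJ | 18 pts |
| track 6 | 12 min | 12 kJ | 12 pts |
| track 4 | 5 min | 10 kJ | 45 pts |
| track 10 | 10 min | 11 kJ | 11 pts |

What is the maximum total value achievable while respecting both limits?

Feasible sets respecting both limits:
- track 1+track 7+track 4: duration 13, energy 28, value 78
- track 1+track 6+track 4: duration 19, energy 29, value 72
- track 1+track 4+track 10: duration 17, energy 28, value 71
- track 7+track 4: duration 11, energy 21, value 63
Best: 78 pts.

78 pts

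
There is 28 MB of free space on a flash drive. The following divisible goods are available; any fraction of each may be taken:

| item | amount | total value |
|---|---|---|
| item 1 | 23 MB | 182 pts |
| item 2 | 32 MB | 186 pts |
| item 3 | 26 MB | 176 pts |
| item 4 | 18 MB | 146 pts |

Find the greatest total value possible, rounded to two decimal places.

225.13

Take in order of value per unit:
- item 4 (146/18 per unit): all 18 → value 146, running total 146.00
- item 1 (182/23 per unit): 10 of 23 → value 10×182/23 = 79.1304, running total 225.13
Total 225.13.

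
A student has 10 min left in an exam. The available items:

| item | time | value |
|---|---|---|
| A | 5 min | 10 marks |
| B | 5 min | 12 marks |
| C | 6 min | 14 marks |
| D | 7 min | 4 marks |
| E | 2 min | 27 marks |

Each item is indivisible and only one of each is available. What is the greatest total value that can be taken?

41 marks

Check high-value combinations within 10 min:
- C+E: time 6+2=8, value 14+27=41
- B+E: time 5+2=7, value 12+27=39
- A+E: time 5+2=7, value 10+27=37
Best: 41 marks.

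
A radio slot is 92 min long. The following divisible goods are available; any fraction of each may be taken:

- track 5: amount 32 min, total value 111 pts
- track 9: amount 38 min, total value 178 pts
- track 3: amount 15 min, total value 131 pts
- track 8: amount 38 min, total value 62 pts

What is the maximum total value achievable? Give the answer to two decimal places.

Take in order of value per unit:
- track 3 (131/15 per unit): all 15 → value 131, running total 131.00
- track 9 (178/38 per unit): all 38 → value 178, running total 309.00
- track 5 (111/32 per unit): all 32 → value 111, running total 420.00
- track 8 (62/38 per unit): 7 of 38 → value 7×62/38 = 11.4211, running total 431.42
Total 431.42.

431.42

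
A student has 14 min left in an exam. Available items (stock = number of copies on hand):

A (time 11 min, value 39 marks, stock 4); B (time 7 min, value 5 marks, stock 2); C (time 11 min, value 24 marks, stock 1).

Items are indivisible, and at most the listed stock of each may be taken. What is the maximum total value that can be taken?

39 marks

Best selections within time 14 and stock limits:
- 1×A: time 11, value 39
- 1×C: time 11, value 24
- 2×B: time 14, value 10
- 1×B: time 7, value 5
Best: 39 marks.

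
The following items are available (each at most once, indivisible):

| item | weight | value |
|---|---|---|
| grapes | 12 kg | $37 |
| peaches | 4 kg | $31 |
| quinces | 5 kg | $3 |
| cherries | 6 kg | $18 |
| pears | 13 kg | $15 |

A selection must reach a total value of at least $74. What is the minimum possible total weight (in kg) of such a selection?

Subsets with value ≥ 74, sorted by total weight:
- grapes+peaches+cherries: weight 22, value 86
- grapes+peaches+quinces+cherries: weight 27, value 89
- grapes+peaches+pears: weight 29, value 83
Minimum weight: 22 kg.

22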